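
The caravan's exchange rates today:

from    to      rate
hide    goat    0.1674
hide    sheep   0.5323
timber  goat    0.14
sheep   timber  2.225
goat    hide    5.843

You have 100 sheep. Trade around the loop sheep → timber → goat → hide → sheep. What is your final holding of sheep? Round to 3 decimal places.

96.884

100 sheep × 2.225 = 222.5 timber
222.5 timber × 0.14 = 31.15 goat
31.15 goat × 5.843 = 182.00945 hide
182.00945 hide × 0.5323 = 96.883630235 sheep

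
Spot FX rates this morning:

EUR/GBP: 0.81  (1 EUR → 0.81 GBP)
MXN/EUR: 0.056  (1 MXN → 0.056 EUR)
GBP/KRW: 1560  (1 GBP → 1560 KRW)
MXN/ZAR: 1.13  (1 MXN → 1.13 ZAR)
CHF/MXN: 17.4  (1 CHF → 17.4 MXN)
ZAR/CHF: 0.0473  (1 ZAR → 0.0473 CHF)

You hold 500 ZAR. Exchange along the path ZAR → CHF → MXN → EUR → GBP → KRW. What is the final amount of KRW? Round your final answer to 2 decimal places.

29119.11

500 ZAR × 0.0473 = 23.65 CHF
23.65 CHF × 17.4 = 411.51 MXN
411.51 MXN × 0.056 = 23.04456 EUR
23.04456 EUR × 0.81 = 18.6660936 GBP
18.6660936 GBP × 1560 = 29119.106016 KRW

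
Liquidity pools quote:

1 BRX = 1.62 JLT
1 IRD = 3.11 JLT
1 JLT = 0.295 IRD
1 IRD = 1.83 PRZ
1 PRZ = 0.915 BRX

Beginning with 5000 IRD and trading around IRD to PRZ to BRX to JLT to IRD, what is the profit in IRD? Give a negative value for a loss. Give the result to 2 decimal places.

5000 IRD × 1.83 = 9150 PRZ
9150 PRZ × 0.915 = 8372.25 BRX
8372.25 BRX × 1.62 = 13563.045 JLT
13563.045 JLT × 0.295 = 4001.098275 IRD
Net change: 4001.098275 − 5000 = -998.901725 IRD

-998.90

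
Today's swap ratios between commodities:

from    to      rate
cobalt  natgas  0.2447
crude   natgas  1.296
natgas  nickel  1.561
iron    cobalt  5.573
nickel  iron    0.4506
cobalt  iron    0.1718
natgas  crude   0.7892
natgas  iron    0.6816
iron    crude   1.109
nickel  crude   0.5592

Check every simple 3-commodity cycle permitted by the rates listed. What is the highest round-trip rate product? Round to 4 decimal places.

nickel→crude→natgas→nickel: 0.5592 × 1.296 × 1.561 = 1.13129
crude→natgas→iron→crude: 1.296 × 0.6816 × 1.109 = 0.97964
iron→cobalt→natgas→iron: 5.573 × 0.2447 × 0.6816 = 0.92951
Maximum is nickel→crude→natgas→nickel at 1.1313; arbitrage exists.

1.1313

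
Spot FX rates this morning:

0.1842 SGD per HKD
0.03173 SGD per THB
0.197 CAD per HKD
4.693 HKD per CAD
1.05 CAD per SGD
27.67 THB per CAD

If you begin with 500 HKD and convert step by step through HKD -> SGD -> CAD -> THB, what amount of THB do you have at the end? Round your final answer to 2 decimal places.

500 HKD × 0.1842 = 92.1 SGD
92.1 SGD × 1.05 = 96.705 CAD
96.705 CAD × 27.67 = 2675.82735 THB

2675.83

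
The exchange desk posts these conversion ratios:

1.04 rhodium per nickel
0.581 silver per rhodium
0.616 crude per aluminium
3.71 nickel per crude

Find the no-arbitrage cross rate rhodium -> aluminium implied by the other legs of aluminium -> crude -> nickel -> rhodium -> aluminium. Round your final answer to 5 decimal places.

0.42074

Known legs of the cycle: 0.616 × 3.71 × 1.04 = 2.3767744
For no arbitrage the full-cycle product must be 1, so the missing rate is 1 / 2.3767744 ≈ 0.4207383.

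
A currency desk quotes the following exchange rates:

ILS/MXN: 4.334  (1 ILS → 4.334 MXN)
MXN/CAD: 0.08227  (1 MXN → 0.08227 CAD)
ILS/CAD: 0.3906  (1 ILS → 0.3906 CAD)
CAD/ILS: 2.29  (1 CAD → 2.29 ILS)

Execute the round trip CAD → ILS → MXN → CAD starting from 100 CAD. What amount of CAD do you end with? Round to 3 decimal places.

81.652

100 CAD × 2.29 = 229 ILS
229 ILS × 4.334 = 992.486 MXN
992.486 MXN × 0.08227 = 81.65182322 CAD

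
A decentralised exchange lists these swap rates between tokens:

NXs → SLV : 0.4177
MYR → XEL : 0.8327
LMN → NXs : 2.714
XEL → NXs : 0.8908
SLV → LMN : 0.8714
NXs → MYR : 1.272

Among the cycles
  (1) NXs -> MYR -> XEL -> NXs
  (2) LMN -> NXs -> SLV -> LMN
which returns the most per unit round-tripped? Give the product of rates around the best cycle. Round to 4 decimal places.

(1) 1.272 × 0.8327 × 0.8908 = 0.94353
(2) 2.714 × 0.4177 × 0.8714 = 0.98785
Highest is cycle (2) at 0.9879 (≤1, no arbitrage).

0.9879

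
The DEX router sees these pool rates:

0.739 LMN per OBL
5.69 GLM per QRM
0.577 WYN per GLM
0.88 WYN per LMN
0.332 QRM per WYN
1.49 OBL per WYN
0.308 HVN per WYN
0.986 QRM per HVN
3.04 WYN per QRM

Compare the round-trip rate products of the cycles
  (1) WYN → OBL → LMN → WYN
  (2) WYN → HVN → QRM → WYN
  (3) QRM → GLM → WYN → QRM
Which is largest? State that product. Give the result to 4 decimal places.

(1) 1.49 × 0.739 × 0.88 = 0.96898
(2) 0.308 × 0.986 × 3.04 = 0.92321
(3) 5.69 × 0.577 × 0.332 = 1.09000
Highest is cycle (3) at 1.0900 (>1, arbitrage).

1.0900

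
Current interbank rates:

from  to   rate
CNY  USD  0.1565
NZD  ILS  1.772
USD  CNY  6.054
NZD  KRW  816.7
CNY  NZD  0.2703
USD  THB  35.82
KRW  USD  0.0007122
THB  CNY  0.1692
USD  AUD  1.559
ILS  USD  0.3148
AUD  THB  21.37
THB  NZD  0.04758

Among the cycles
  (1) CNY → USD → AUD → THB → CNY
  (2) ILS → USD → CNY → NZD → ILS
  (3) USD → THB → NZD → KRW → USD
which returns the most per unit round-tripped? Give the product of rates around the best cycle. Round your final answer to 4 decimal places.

(1) 0.1565 × 1.559 × 21.37 × 0.1692 = 0.88220
(2) 0.3148 × 6.054 × 0.2703 × 1.772 = 0.91282
(3) 35.82 × 0.04758 × 816.7 × 0.0007122 = 0.99132
Highest is cycle (3) at 0.9913 (≤1, no arbitrage).

0.9913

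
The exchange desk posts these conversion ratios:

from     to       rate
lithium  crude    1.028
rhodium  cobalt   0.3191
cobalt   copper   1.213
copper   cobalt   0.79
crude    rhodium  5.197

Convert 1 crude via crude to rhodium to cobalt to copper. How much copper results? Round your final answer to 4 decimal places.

2.0116

1 crude × 5.197 = 5.197 rhodium
5.197 rhodium × 0.3191 = 1.6583627 cobalt
1.6583627 cobalt × 1.213 = 2.0115939551 copper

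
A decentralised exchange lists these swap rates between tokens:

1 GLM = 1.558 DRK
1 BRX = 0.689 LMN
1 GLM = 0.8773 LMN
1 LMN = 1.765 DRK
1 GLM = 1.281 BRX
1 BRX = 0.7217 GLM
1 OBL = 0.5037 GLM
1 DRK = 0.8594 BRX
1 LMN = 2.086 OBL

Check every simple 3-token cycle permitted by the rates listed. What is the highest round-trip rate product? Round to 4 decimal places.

1.0451

BRX→LMN→DRK→BRX: 0.689 × 1.765 × 0.8594 = 1.04510
BRX→GLM→DRK→BRX: 0.7217 × 1.558 × 0.8594 = 0.96632
OBL→GLM→LMN→OBL: 0.5037 × 0.8773 × 2.086 = 0.92180
Maximum is BRX→LMN→DRK→BRX at 1.0451; arbitrage exists.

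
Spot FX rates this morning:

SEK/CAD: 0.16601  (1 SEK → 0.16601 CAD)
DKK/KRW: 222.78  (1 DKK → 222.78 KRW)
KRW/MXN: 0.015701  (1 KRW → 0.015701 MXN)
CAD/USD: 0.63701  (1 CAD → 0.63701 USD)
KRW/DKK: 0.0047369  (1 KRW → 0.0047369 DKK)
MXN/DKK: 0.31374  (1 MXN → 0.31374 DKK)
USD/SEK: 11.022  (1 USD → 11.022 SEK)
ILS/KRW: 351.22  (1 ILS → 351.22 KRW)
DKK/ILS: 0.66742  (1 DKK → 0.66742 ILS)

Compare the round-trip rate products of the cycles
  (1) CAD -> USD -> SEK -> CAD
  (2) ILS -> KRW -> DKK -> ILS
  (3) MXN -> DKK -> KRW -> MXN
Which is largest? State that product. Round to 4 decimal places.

1.1656

(1) 0.63701 × 11.022 × 0.16601 = 1.16558
(2) 351.22 × 0.0047369 × 0.66742 = 1.11038
(3) 0.31374 × 222.78 × 0.015701 = 1.09742
Highest is cycle (1) at 1.1656 (>1, arbitrage).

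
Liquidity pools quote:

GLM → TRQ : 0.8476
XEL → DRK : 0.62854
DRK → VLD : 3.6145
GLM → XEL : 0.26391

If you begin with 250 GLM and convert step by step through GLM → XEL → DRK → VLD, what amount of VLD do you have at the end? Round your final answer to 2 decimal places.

250 GLM × 0.26391 = 65.9775 XEL
65.9775 XEL × 0.62854 = 41.46949785 DRK
41.46949785 DRK × 3.6145 = 149.891499978825 VLD

149.89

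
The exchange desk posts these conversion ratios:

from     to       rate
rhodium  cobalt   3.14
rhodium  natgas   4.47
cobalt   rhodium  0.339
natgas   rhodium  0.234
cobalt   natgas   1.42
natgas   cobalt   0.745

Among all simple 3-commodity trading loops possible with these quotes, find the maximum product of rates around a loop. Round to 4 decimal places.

1.1289

cobalt→rhodium→natgas→cobalt: 0.339 × 4.47 × 0.745 = 1.12892
cobalt→natgas→rhodium→cobalt: 1.42 × 0.234 × 3.14 = 1.04336
Maximum is cobalt→rhodium→natgas→cobalt at 1.1289; arbitrage exists.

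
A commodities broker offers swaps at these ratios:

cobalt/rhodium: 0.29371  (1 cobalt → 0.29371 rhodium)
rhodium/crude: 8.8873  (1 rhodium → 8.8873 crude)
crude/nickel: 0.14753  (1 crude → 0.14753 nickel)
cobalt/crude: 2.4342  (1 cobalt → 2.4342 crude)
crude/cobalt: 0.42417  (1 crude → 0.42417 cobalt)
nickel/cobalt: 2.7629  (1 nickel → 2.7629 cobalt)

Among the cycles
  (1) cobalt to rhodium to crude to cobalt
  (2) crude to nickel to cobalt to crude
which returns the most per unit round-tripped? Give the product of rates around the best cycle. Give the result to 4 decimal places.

1.1072

(1) 0.29371 × 8.8873 × 0.42417 = 1.10721
(2) 0.14753 × 2.7629 × 2.4342 = 0.99221
Highest is cycle (1) at 1.1072 (>1, arbitrage).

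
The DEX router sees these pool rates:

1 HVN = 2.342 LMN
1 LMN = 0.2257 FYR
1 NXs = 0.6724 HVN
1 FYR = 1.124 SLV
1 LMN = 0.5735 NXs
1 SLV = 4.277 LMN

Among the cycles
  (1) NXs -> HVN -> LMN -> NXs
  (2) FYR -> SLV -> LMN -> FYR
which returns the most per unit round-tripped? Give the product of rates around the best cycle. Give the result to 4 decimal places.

1.0850

(1) 0.6724 × 2.342 × 0.5735 = 0.90313
(2) 1.124 × 4.277 × 0.2257 = 1.08502
Highest is cycle (2) at 1.0850 (>1, arbitrage).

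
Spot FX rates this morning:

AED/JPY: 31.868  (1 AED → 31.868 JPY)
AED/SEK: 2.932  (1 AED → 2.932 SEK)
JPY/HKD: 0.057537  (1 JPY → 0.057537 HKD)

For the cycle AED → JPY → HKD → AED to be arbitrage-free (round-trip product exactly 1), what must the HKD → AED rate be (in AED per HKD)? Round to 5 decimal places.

Known legs of the cycle: 31.868 × 0.057537 = 1.833589116
For no arbitrage the full-cycle product must be 1, so the missing rate is 1 / 1.833589116 ≈ 0.5453785.

0.54538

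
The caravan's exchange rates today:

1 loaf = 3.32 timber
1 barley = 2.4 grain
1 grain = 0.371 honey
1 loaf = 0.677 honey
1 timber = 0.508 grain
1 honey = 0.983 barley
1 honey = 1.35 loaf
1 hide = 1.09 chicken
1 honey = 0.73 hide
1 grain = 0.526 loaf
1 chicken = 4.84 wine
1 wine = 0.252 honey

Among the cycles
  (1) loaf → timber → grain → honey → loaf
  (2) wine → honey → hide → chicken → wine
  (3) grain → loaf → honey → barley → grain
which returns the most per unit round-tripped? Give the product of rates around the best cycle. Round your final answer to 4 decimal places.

(1) 3.32 × 0.508 × 0.371 × 1.35 = 0.84471
(2) 0.252 × 0.73 × 1.09 × 4.84 = 0.97050
(3) 0.526 × 0.677 × 0.983 × 2.4 = 0.84012
Highest is cycle (2) at 0.9705 (≤1, no arbitrage).

0.9705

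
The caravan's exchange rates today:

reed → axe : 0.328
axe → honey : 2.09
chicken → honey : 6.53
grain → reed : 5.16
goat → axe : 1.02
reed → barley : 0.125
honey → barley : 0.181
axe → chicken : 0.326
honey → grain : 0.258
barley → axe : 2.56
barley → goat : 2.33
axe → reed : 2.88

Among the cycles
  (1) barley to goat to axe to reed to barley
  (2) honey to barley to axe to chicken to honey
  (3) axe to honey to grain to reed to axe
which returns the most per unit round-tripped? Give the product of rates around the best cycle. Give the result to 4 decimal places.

0.9864

(1) 2.33 × 1.02 × 2.88 × 0.125 = 0.85558
(2) 0.181 × 2.56 × 0.326 × 6.53 = 0.98639
(3) 2.09 × 0.258 × 5.16 × 0.328 = 0.91262
Highest is cycle (2) at 0.9864 (≤1, no arbitrage).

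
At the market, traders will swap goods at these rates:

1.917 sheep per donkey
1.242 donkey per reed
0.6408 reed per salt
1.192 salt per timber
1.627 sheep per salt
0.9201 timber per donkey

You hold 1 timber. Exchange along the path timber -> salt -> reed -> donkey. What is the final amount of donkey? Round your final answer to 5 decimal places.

0.94868

1 timber × 1.192 = 1.192 salt
1.192 salt × 0.6408 = 0.7638336 reed
0.7638336 reed × 1.242 = 0.9486813312 donkey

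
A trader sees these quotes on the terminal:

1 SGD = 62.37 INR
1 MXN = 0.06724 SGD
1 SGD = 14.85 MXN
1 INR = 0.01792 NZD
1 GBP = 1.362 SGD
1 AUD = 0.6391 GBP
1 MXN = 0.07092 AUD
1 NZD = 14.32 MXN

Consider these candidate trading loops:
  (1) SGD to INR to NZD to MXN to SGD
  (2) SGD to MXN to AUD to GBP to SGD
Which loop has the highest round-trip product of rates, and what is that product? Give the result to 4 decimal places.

1.0762

(1) 62.37 × 0.01792 × 14.32 × 0.06724 = 1.07618
(2) 14.85 × 0.07092 × 0.6391 × 1.362 = 0.91673
Highest is cycle (1) at 1.0762 (>1, arbitrage).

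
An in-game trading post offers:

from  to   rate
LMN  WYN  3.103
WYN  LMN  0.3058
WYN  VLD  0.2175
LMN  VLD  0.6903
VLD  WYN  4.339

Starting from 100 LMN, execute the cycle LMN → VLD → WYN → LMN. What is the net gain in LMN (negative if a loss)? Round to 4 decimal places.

100 LMN × 0.6903 = 69.03 VLD
69.03 VLD × 4.339 = 299.52117 WYN
299.52117 WYN × 0.3058 = 91.593573786 LMN
Net change: 91.593573786 − 100 = -8.406426214 LMN

-8.4064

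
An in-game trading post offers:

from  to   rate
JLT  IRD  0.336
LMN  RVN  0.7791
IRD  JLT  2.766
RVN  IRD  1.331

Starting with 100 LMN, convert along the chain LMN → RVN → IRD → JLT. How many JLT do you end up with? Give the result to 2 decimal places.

286.83

100 LMN × 0.7791 = 77.91 RVN
77.91 RVN × 1.331 = 103.69821 IRD
103.69821 IRD × 2.766 = 286.82924886 JLT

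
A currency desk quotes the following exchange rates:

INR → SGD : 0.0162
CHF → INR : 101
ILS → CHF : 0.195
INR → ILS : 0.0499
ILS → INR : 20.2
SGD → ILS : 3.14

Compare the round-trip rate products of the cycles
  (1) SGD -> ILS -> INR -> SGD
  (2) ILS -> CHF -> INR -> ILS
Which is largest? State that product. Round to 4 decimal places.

1.0275

(1) 3.14 × 20.2 × 0.0162 = 1.02753
(2) 0.195 × 101 × 0.0499 = 0.98278
Highest is cycle (1) at 1.0275 (>1, arbitrage).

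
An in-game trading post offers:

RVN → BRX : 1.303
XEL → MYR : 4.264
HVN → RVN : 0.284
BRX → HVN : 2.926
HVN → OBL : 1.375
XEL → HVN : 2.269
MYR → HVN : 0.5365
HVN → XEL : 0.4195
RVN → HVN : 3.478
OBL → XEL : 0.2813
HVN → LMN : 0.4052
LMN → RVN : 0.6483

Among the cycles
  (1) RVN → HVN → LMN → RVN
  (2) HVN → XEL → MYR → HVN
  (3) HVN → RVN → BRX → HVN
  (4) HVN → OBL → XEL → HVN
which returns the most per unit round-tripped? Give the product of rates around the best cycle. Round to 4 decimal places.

(1) 3.478 × 0.4052 × 0.6483 = 0.91364
(2) 0.4195 × 4.264 × 0.5365 = 0.95966
(3) 0.284 × 1.303 × 2.926 = 1.08277
(4) 1.375 × 0.2813 × 2.269 = 0.87762
Highest is cycle (3) at 1.0828 (>1, arbitrage).

1.0828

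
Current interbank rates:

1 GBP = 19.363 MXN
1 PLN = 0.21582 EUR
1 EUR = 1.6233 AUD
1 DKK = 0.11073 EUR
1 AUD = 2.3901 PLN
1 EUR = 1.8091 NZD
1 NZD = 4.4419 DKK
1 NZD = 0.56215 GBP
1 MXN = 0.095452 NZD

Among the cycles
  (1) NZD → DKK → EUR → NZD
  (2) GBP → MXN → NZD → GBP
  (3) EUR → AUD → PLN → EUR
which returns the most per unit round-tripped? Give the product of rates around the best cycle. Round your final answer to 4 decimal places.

1.0390

(1) 4.4419 × 0.11073 × 1.8091 = 0.88981
(2) 19.363 × 0.095452 × 0.56215 = 1.03899
(3) 1.6233 × 2.3901 × 0.21582 = 0.83735
Highest is cycle (2) at 1.0390 (>1, arbitrage).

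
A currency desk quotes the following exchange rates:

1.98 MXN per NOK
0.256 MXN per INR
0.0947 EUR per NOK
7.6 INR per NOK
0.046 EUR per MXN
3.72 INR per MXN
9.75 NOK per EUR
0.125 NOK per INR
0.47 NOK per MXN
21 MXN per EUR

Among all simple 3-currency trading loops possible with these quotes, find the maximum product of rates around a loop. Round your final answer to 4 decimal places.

EUR→MXN→NOK→EUR: 21 × 0.47 × 0.0947 = 0.93469
NOK→MXN→INR→NOK: 1.98 × 3.72 × 0.125 = 0.92070
NOK→INR→MXN→NOK: 7.6 × 0.256 × 0.47 = 0.91443
EUR→NOK→MXN→EUR: 9.75 × 1.98 × 0.046 = 0.88803
Maximum is EUR→MXN→NOK→EUR at 0.9347; no arbitrage — every cycle loses value.

0.9347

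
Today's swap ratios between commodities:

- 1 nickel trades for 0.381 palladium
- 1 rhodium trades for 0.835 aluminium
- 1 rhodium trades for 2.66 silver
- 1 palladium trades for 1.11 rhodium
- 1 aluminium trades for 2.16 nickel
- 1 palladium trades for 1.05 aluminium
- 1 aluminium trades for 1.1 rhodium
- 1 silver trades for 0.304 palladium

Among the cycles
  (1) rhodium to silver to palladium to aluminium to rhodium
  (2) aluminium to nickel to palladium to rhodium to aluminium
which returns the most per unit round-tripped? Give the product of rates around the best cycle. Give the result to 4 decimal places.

0.9340

(1) 2.66 × 0.304 × 1.05 × 1.1 = 0.93398
(2) 2.16 × 0.381 × 1.11 × 0.835 = 0.76276
Highest is cycle (1) at 0.9340 (≤1, no arbitrage).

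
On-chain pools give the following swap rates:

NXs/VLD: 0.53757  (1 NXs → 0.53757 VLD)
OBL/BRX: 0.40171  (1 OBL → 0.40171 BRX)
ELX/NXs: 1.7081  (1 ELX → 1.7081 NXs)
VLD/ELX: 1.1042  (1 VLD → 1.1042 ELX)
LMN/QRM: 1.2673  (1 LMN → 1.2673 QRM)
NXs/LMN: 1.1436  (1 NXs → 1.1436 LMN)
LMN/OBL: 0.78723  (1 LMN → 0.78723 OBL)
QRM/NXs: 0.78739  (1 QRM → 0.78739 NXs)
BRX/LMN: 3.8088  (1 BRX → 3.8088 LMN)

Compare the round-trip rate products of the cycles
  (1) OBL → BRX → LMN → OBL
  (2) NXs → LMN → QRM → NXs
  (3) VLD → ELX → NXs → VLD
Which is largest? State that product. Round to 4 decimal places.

(1) 0.40171 × 3.8088 × 0.78723 = 1.20449
(2) 1.1436 × 1.2673 × 0.78739 = 1.14115
(3) 1.1042 × 1.7081 × 0.53757 = 1.01390
Highest is cycle (1) at 1.2045 (>1, arbitrage).

1.2045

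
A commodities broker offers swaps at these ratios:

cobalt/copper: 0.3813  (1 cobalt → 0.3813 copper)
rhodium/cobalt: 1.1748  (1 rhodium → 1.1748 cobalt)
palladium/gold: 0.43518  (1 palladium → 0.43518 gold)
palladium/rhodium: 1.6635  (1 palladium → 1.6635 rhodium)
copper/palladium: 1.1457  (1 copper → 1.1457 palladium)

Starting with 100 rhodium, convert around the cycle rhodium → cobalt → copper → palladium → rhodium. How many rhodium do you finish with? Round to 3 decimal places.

100 rhodium × 1.1748 = 117.48 cobalt
117.48 cobalt × 0.3813 = 44.795124 copper
44.795124 copper × 1.1457 = 51.3217735668 palladium
51.3217735668 palladium × 1.6635 = 85.3737703283718 rhodium

85.374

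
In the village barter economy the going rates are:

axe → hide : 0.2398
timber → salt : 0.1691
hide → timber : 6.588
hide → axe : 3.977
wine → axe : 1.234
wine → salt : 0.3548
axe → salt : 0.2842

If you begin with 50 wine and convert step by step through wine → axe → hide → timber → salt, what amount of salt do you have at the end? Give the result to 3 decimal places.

16.483

50 wine × 1.234 = 61.7 axe
61.7 axe × 0.2398 = 14.79566 hide
14.79566 hide × 6.588 = 97.47380808 timber
97.47380808 timber × 0.1691 = 16.482820946328 salt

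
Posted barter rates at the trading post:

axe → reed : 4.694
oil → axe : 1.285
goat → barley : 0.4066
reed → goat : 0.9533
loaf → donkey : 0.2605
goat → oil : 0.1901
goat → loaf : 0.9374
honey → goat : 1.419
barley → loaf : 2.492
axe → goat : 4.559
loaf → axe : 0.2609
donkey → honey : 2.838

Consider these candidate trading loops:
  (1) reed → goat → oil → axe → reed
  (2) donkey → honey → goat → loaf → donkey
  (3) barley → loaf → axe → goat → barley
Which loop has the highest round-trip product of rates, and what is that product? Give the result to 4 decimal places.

(1) 0.9533 × 0.1901 × 1.285 × 4.694 = 1.09310
(2) 2.838 × 1.419 × 0.9374 × 0.2605 = 0.98339
(3) 2.492 × 0.2609 × 4.559 × 0.4066 = 1.20520
Highest is cycle (3) at 1.2052 (>1, arbitrage).

1.2052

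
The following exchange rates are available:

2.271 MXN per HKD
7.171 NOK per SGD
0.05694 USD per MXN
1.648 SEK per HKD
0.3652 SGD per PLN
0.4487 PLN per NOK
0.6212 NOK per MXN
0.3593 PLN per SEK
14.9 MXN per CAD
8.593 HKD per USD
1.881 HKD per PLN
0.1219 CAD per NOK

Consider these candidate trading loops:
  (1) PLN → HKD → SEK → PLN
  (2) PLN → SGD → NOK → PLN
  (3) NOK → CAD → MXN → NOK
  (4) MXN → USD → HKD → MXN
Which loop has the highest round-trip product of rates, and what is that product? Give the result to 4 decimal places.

1.1751

(1) 1.881 × 1.648 × 0.3593 = 1.11379
(2) 0.3652 × 7.171 × 0.4487 = 1.17508
(3) 0.1219 × 14.9 × 0.6212 = 1.12829
(4) 0.05694 × 8.593 × 2.271 = 1.11117
Highest is cycle (2) at 1.1751 (>1, arbitrage).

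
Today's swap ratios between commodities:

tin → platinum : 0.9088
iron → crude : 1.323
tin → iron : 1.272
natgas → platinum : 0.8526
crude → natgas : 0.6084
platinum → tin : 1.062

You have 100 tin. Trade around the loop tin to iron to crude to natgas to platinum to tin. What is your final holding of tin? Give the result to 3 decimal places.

92.706

100 tin × 1.272 = 127.2 iron
127.2 iron × 1.323 = 168.2856 crude
168.2856 crude × 0.6084 = 102.38495904 natgas
102.38495904 natgas × 0.8526 = 87.293416077504 platinum
87.293416077504 platinum × 1.062 = 92.705607874309248 tin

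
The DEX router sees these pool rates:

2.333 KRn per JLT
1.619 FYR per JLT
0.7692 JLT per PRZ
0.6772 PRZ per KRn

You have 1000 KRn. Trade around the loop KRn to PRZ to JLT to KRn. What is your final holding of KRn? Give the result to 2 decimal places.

1215.26

1000 KRn × 0.6772 = 677.2 PRZ
677.2 PRZ × 0.7692 = 520.90224 JLT
520.90224 JLT × 2.333 = 1215.26492592 KRn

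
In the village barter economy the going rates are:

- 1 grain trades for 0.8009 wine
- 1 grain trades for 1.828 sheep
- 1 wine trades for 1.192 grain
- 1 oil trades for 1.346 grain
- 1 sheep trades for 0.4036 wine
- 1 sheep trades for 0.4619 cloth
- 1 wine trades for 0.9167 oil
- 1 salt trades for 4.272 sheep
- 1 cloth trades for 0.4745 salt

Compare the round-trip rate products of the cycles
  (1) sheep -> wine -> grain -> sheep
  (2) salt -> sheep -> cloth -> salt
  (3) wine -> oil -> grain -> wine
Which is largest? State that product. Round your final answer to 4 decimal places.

(1) 0.4036 × 1.192 × 1.828 = 0.87943
(2) 4.272 × 0.4619 × 0.4745 = 0.93630
(3) 0.9167 × 1.346 × 0.8009 = 0.98821
Highest is cycle (3) at 0.9882 (≤1, no arbitrage).

0.9882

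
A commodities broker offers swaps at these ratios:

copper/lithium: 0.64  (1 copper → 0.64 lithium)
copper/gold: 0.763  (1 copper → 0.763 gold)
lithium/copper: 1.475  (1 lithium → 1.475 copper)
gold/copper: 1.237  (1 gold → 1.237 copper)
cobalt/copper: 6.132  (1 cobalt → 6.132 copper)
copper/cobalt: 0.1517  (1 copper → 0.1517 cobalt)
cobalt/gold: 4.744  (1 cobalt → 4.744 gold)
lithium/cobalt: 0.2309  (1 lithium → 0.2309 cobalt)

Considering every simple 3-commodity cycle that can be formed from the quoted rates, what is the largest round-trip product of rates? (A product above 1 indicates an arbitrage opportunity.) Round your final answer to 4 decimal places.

0.9062

cobalt→copper→lithium→cobalt: 6.132 × 0.64 × 0.2309 = 0.90616
gold→copper→cobalt→gold: 1.237 × 0.1517 × 4.744 = 0.89023
Maximum is cobalt→copper→lithium→cobalt at 0.9062; no arbitrage — every cycle loses value.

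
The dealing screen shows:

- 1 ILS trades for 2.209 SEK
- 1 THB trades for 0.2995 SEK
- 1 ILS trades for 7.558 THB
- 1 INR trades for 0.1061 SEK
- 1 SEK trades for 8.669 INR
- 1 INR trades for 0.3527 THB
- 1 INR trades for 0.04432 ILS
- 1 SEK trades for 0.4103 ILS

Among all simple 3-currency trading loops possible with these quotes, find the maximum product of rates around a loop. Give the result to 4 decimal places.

THB→SEK→ILS→THB: 0.2995 × 0.4103 × 7.558 = 0.92876
INR→THB→SEK→INR: 0.3527 × 0.2995 × 8.669 = 0.91574
INR→ILS→SEK→INR: 0.04432 × 2.209 × 8.669 = 0.84872
Maximum is THB→SEK→ILS→THB at 0.9288; no arbitrage — every cycle loses value.

0.9288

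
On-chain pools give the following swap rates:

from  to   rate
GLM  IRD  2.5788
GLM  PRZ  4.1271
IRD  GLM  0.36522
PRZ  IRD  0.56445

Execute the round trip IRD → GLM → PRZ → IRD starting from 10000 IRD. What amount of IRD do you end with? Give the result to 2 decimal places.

8507.95

10000 IRD × 0.36522 = 3652.2 GLM
3652.2 GLM × 4.1271 = 15072.99462 PRZ
15072.99462 PRZ × 0.56445 = 8507.951813259 IRD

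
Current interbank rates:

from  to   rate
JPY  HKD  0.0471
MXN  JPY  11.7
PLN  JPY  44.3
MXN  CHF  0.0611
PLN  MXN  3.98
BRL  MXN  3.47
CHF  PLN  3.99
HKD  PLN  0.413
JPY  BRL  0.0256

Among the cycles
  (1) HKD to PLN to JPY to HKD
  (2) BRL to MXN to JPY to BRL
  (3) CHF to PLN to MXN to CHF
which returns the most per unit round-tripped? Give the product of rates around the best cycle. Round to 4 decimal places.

(1) 0.413 × 44.3 × 0.0471 = 0.86174
(2) 3.47 × 11.7 × 0.0256 = 1.03933
(3) 3.99 × 3.98 × 0.0611 = 0.97028
Highest is cycle (2) at 1.0393 (>1, arbitrage).

1.0393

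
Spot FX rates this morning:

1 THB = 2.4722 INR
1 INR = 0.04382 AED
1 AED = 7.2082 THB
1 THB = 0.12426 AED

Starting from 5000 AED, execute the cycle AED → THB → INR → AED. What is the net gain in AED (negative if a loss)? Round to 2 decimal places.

5000 AED × 7.2082 = 36041 THB
36041 THB × 2.4722 = 89100.5602 INR
89100.5602 INR × 0.04382 = 3904.386547964 AED
Net change: 3904.386547964 − 5000 = -1095.613452036 AED

-1095.61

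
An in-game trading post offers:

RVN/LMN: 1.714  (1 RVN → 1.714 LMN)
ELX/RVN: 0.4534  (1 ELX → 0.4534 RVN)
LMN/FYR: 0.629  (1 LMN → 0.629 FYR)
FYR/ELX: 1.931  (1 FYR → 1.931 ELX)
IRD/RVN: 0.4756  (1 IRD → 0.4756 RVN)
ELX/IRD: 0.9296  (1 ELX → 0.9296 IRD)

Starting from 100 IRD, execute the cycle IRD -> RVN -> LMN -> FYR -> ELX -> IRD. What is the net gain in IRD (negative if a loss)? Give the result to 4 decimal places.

100 IRD × 0.4756 = 47.56 RVN
47.56 RVN × 1.714 = 81.51784 LMN
81.51784 LMN × 0.629 = 51.27472136 FYR
51.27472136 FYR × 1.931 = 99.01148694616 ELX
99.01148694616 ELX × 0.9296 = 92.041078265150336 IRD
Net change: 92.041078265150336 − 100 = -7.958921734849664 IRD

-7.9589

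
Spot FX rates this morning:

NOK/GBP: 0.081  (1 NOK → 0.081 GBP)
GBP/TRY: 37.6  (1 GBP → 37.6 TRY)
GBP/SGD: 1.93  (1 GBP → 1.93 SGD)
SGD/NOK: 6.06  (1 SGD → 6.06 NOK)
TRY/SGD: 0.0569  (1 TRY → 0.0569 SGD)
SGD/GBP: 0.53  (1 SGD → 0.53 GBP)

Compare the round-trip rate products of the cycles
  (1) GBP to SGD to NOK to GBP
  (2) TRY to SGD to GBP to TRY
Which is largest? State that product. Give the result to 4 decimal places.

(1) 1.93 × 6.06 × 0.081 = 0.94736
(2) 0.0569 × 0.53 × 37.6 = 1.13390
Highest is cycle (2) at 1.1339 (>1, arbitrage).

1.1339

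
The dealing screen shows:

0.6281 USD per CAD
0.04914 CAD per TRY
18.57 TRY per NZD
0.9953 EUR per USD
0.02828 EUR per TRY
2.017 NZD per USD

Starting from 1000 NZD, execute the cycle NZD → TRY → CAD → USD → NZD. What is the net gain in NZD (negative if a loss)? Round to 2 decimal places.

156.06

1000 NZD × 18.57 = 18570 TRY
18570 TRY × 0.04914 = 912.5298 CAD
912.5298 CAD × 0.6281 = 573.15996738 USD
573.15996738 USD × 2.017 = 1156.06365420546 NZD
Net change: 1156.06365420546 − 1000 = 156.06365420546 NZD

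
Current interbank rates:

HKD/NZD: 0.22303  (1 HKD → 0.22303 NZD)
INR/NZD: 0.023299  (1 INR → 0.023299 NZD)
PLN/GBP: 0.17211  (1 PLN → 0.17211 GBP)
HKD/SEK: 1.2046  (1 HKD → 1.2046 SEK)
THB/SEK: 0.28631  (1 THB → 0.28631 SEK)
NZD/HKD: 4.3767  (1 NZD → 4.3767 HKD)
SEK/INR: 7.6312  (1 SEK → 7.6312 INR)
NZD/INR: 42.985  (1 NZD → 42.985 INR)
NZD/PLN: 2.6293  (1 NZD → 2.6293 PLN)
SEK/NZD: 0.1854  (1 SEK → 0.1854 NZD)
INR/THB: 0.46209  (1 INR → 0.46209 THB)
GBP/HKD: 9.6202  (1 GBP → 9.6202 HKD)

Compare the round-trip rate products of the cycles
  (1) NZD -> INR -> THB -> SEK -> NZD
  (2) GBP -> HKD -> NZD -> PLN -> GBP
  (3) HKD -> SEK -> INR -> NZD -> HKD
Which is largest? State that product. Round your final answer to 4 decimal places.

(1) 42.985 × 0.46209 × 0.28631 × 0.1854 = 1.05436
(2) 9.6202 × 0.22303 × 2.6293 × 0.17211 = 0.97094
(3) 1.2046 × 7.6312 × 0.023299 × 4.3767 = 0.93739
Highest is cycle (1) at 1.0544 (>1, arbitrage).

1.0544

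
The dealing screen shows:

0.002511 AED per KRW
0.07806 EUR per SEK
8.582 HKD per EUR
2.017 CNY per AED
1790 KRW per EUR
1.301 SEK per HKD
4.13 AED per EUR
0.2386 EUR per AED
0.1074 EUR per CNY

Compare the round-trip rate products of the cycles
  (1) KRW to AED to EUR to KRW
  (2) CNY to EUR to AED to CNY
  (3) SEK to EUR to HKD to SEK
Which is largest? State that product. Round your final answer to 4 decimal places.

(1) 0.002511 × 0.2386 × 1790 = 1.07243
(2) 0.1074 × 4.13 × 2.017 = 0.89466
(3) 0.07806 × 8.582 × 1.301 = 0.87155
Highest is cycle (1) at 1.0724 (>1, arbitrage).

1.0724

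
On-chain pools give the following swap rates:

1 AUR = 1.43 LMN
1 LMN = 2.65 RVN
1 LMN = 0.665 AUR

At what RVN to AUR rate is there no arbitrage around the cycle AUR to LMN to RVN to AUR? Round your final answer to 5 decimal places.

Known legs of the cycle: 1.43 × 2.65 = 3.7895
For no arbitrage the full-cycle product must be 1, so the missing rate is 1 / 3.7895 ≈ 0.2638871.

0.26389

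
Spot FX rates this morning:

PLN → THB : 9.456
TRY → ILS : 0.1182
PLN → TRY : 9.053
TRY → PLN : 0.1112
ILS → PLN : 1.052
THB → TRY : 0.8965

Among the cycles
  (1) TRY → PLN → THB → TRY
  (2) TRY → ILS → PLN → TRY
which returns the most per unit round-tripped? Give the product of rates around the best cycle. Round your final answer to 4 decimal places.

1.1257

(1) 0.1112 × 9.456 × 0.8965 = 0.94268
(2) 0.1182 × 1.052 × 9.053 = 1.12571
Highest is cycle (2) at 1.1257 (>1, arbitrage).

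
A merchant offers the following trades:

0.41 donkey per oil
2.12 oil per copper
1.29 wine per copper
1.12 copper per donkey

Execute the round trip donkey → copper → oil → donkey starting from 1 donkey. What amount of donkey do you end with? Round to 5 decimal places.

0.97350

1 donkey × 1.12 = 1.12 copper
1.12 copper × 2.12 = 2.3744 oil
2.3744 oil × 0.41 = 0.973504 donkey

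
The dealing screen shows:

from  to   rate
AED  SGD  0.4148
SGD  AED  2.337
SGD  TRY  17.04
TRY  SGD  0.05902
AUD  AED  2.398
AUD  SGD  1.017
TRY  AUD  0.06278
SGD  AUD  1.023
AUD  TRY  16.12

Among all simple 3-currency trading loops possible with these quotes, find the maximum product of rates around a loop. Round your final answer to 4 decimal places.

1.0880

TRY→AUD→SGD→TRY: 0.06278 × 1.017 × 17.04 = 1.08796
SGD→AUD→AED→SGD: 1.023 × 2.398 × 0.4148 = 1.01757
TRY→SGD→AUD→TRY: 0.05902 × 1.023 × 16.12 = 0.97328
Maximum is TRY→AUD→SGD→TRY at 1.0880; arbitrage exists.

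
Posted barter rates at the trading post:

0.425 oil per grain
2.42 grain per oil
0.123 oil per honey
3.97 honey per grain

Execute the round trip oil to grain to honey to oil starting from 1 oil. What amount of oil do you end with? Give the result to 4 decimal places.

1 oil × 2.42 = 2.42 grain
2.42 grain × 3.97 = 9.6074 honey
9.6074 honey × 0.123 = 1.1817102 oil

1.1817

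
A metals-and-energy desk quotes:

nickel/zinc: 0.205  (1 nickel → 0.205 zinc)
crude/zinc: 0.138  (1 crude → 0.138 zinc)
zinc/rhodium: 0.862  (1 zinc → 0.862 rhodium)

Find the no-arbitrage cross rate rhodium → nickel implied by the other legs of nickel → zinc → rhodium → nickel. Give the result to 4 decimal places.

Known legs of the cycle: 0.205 × 0.862 = 0.17671
For no arbitrage the full-cycle product must be 1, so the missing rate is 1 / 0.17671 ≈ 5.658989.

5.6590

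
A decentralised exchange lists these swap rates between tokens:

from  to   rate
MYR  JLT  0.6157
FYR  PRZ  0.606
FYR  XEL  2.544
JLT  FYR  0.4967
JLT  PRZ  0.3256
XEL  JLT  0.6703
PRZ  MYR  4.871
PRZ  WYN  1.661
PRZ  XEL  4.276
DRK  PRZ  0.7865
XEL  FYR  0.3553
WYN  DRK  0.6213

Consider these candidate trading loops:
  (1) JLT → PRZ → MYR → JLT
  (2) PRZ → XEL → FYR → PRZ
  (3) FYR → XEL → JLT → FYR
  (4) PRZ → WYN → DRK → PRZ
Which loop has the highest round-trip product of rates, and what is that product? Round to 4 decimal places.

0.9765

(1) 0.3256 × 4.871 × 0.6157 = 0.97650
(2) 4.276 × 0.3553 × 0.606 = 0.92067
(3) 2.544 × 0.6703 × 0.4967 = 0.84699
(4) 1.661 × 0.6213 × 0.7865 = 0.81165
Highest is cycle (1) at 0.9765 (≤1, no arbitrage).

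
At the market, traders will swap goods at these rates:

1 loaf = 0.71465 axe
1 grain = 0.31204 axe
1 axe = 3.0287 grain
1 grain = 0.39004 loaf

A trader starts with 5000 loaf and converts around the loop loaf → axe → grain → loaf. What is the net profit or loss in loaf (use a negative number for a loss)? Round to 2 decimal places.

5000 loaf × 0.71465 = 3573.25 axe
3573.25 axe × 3.0287 = 10822.302275 grain
10822.302275 grain × 0.39004 = 4221.130779341 loaf
Net change: 4221.130779341 − 5000 = -778.869220659 loaf

-778.87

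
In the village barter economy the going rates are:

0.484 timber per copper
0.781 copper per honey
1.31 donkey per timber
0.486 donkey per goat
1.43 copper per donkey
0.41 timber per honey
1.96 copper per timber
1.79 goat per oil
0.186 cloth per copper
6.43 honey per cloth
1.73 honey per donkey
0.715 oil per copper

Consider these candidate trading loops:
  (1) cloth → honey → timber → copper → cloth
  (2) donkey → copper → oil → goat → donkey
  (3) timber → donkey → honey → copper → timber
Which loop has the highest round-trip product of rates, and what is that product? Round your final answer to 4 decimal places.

0.9611

(1) 6.43 × 0.41 × 1.96 × 0.186 = 0.96109
(2) 1.43 × 0.715 × 1.79 × 0.486 = 0.88947
(3) 1.31 × 1.73 × 0.781 × 0.484 = 0.85667
Highest is cycle (1) at 0.9611 (≤1, no arbitrage).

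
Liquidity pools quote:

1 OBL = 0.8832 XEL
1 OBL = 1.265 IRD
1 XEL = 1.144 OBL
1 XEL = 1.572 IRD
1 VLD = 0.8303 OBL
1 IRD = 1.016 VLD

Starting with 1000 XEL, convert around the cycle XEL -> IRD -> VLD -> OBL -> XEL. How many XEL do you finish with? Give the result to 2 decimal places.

1000 XEL × 1.572 = 1572 IRD
1572 IRD × 1.016 = 1597.152 VLD
1597.152 VLD × 0.8303 = 1326.1153056 OBL
1326.1153056 OBL × 0.8832 = 1171.22503790592 XEL

1171.23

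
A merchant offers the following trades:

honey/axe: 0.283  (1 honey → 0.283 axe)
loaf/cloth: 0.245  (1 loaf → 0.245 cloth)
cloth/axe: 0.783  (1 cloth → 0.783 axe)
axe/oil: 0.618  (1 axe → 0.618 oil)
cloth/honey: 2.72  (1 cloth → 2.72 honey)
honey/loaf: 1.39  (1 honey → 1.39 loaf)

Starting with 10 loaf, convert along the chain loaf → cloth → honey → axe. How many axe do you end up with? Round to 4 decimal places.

1.8859

10 loaf × 0.245 = 2.45 cloth
2.45 cloth × 2.72 = 6.664 honey
6.664 honey × 0.283 = 1.885912 axe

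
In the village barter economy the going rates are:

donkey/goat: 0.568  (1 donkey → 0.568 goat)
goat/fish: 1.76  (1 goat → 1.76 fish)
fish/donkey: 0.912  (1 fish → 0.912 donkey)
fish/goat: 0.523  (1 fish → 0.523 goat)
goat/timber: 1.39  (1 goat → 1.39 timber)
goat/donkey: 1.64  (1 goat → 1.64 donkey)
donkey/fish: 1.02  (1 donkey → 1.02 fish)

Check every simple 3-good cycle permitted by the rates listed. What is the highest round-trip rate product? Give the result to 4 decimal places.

donkey→goat→fish→donkey: 0.568 × 1.76 × 0.912 = 0.91171
donkey→fish→goat→donkey: 1.02 × 0.523 × 1.64 = 0.87487
Maximum is donkey→goat→fish→donkey at 0.9117; no arbitrage — every cycle loses value.

0.9117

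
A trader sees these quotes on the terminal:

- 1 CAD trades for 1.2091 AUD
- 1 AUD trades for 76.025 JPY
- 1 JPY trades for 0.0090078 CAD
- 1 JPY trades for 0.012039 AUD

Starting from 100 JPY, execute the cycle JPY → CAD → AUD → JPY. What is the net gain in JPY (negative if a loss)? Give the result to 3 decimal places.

-17.199

100 JPY × 0.0090078 = 0.90078 CAD
0.90078 CAD × 1.2091 = 1.089133098 AUD
1.089133098 AUD × 76.025 = 82.80134377545 JPY
Net change: 82.80134377545 − 100 = -17.19865622455 JPY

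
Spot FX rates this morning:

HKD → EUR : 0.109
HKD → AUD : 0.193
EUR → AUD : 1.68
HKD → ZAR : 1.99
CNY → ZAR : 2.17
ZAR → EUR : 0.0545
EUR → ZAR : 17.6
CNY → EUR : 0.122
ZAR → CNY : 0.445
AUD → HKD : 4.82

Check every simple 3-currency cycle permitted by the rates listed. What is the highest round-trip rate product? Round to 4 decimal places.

0.9555

ZAR→CNY→EUR→ZAR: 0.445 × 0.122 × 17.6 = 0.95550
AUD→HKD→EUR→AUD: 4.82 × 0.109 × 1.68 = 0.88264
Maximum is ZAR→CNY→EUR→ZAR at 0.9555; no arbitrage — every cycle loses value.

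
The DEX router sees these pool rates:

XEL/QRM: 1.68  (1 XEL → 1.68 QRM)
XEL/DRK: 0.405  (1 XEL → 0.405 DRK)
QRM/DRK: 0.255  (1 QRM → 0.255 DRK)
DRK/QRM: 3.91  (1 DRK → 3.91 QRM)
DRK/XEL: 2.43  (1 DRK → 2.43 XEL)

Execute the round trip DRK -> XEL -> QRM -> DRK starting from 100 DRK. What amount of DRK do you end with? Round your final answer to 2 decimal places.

104.10

100 DRK × 2.43 = 243 XEL
243 XEL × 1.68 = 408.24 QRM
408.24 QRM × 0.255 = 104.1012 DRK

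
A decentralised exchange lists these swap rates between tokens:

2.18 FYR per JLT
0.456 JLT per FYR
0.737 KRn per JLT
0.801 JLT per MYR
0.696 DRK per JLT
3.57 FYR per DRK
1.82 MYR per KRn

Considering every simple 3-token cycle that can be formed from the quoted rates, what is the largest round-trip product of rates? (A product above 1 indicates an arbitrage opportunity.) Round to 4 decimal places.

1.1330

FYR→JLT→DRK→FYR: 0.456 × 0.696 × 3.57 = 1.13303
MYR→JLT→KRn→MYR: 0.801 × 0.737 × 1.82 = 1.07441
Maximum is FYR→JLT→DRK→FYR at 1.1330; arbitrage exists.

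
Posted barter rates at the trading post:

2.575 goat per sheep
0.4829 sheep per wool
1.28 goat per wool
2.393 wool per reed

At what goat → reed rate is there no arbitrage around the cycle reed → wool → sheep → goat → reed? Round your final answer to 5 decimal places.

0.33606

Known legs of the cycle: 2.393 × 0.4829 × 2.575 = 2.9756177275
For no arbitrage the full-cycle product must be 1, so the missing rate is 1 / 2.9756177275 ≈ 0.3360647.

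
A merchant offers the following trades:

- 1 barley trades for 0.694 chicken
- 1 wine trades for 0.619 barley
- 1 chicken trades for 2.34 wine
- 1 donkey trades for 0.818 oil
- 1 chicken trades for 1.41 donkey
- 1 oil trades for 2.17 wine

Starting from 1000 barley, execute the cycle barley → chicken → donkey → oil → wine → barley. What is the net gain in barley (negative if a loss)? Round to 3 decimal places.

75.183

1000 barley × 0.694 = 694 chicken
694 chicken × 1.41 = 978.54 donkey
978.54 donkey × 0.818 = 800.44572 oil
800.44572 oil × 2.17 = 1736.9672124 wine
1736.9672124 wine × 0.619 = 1075.1827044756 barley
Net change: 1075.1827044756 − 1000 = 75.1827044756 barley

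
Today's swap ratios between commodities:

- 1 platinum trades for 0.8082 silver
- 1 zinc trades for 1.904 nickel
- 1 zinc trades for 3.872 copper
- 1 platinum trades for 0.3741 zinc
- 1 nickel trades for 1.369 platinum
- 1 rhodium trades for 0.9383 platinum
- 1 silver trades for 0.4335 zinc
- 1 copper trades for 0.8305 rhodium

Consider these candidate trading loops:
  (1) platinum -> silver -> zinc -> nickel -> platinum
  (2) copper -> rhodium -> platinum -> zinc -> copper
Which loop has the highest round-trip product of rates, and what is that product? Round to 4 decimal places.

(1) 0.8082 × 0.4335 × 1.904 × 1.369 = 0.91323
(2) 0.8305 × 0.9383 × 0.3741 × 3.872 = 1.12877
Highest is cycle (2) at 1.1288 (>1, arbitrage).

1.1288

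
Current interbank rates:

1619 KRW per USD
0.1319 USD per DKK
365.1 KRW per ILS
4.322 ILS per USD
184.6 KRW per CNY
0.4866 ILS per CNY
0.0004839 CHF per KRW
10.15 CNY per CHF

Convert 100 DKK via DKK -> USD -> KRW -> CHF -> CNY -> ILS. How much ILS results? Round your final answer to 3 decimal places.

100 DKK × 0.1319 = 13.19 USD
13.19 USD × 1619 = 21354.61 KRW
21354.61 KRW × 0.0004839 = 10.333495779 CHF
10.333495779 CHF × 10.15 = 104.88498215685 CNY
104.88498215685 CNY × 0.4866 = 51.03703231752321 ILS

51.037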